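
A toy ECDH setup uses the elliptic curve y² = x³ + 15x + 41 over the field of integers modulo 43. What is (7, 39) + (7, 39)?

tangent at (7, 39): λ = (3·7² + 15)/(2·39) ≡ 33/35. 35⁻¹ ≡ 16 (mod 43), so λ ≡ 33·16 ≡ 12.
  x = λ² - 7 - 7 = 144 - 14 ≡ 1; y = λ·(7 - 1) - 39 ≡ 33. → (1, 33)

(1, 33)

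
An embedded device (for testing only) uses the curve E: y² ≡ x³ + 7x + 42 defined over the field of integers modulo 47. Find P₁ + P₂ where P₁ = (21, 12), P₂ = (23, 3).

(35, 4)

(21, 12) + (23, 3). λ = (3 - 12)/(23 - 21) ≡ 38/2 mod 47. 2⁻¹ ≡ 24 (mod 47), so λ ≡ 19.
  x = λ² - 21 - 23 = 361 - 44 ≡ 35; y = λ·(21 - 35) - 12 ≡ 4. → (35, 4)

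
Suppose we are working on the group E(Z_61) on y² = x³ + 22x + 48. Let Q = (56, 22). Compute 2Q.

tangent at (56, 22): λ = (3·56² + 22)/(2·22) ≡ 36/44. 44⁻¹ ≡ 43 (mod 61), so λ ≡ 36·43 ≡ 23.
  x = λ² - 56 - 56 = 529 - 112 ≡ 51; y = λ·(56 - 51) - 22 ≡ 32. → (51, 32)

(51, 32)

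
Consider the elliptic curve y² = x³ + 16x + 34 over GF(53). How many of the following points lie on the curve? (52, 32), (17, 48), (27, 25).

2

(52, 32): 32² ≡ 17, rhs ≡ 17 → on.
(17, 48): 48² ≡ 25, rhs ≡ 25 → on.
(27, 25): 25² ≡ 42, rhs ≡ 9 → off.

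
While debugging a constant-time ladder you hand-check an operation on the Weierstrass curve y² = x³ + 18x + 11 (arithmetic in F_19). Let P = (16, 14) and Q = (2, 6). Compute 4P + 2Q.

(18, 7)

First 4P:
Repeated addition: build up to 4P.
2P: tangent at (16, 14): λ = (3·16² + 18)/(2·14) ≡ 7/9. 9⁻¹ ≡ 17 (mod 19), so λ ≡ 7·17 ≡ 5.
  x = λ² - 16 - 16 = 25 - 32 ≡ 12; y = λ·(16 - 12) - 14 ≡ 6. → (12, 6)
3P: (12, 6) + (16, 14). λ = (14 - 6)/(16 - 12) ≡ 8/4 mod 19. 4⁻¹ ≡ 5 (mod 19), so λ ≡ 2.
  x = λ² - 12 - 16 = 4 - 28 ≡ 14; y = λ·(12 - 14) - 6 ≡ 9. → (14, 9)
4P: (14, 9) + (16, 14). λ = (14 - 9)/(16 - 14) ≡ 5/2 mod 19. 2⁻¹ ≡ 10 (mod 19), so λ ≡ 12.
  x = λ² - 14 - 16 = 144 - 30 ≡ 0; y = λ·(14 - 0) - 9 ≡ 7. → (0, 7)
4P = (0, 7).
Next 2Q:
Repeated addition: build up to 2Q.
2Q: tangent at (2, 6): λ = (3·2² + 18)/(2·6) ≡ 11/12. 12⁻¹ ≡ 8 (mod 19) since 12·8 = 96 ≡ 1, so λ ≡ 11·8 ≡ 12.
  x = λ² - 2 - 2 = 144 - 4 ≡ 7; y = λ·(2 - 7) - 6 ≡ 10. → (7, 10)
2Q = (7, 10).
Finally 4P + 2Q:
(0, 7) + (7, 10). λ = (10 - 7)/(7 - 0) ≡ 3/7 mod 19. 7⁻¹ ≡ 11 (mod 19), so λ ≡ 14.
  x = λ² - 0 - 7 = 196 - 7 ≡ 18; y = λ·(0 - 18) - 7 ≡ 7. → (18, 7)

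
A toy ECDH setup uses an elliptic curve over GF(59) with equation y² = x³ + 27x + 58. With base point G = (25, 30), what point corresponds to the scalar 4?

(12, 24)

Repeated addition: build up to 4G.
2G: tangent at (25, 30): λ = (3·25² + 27)/(2·30) ≡ 14/1. 1⁻¹ ≡ 1 (mod 59) since 1·1 = 1 ≡ 1, so λ ≡ 14·1 ≡ 14.
  x = λ² - 25 - 25 = 196 - 50 ≡ 28; y = λ·(25 - 28) - 30 ≡ 46. → (28, 46)
3G: (28, 46) + (25, 30). λ = (30 - 46)/(25 - 28) ≡ 43/56 mod 59. 56⁻¹ ≡ 39 (mod 59) since 56·39 = 2184 ≡ 1, so λ ≡ 25.
  x = λ² - 28 - 25 = 625 - 53 ≡ 41; y = λ·(28 - 41) - 46 ≡ 42. → (41, 42)
4G: (41, 42) + (25, 30). λ = (30 - 42)/(25 - 41) ≡ 47/43 mod 59. 43⁻¹ ≡ 11 (mod 59), so λ ≡ 45.
  x = λ² - 41 - 25 = 2025 - 66 ≡ 12; y = λ·(41 - 12) - 42 ≡ 24. → (12, 24)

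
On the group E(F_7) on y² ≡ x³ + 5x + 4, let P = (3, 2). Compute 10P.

O

Repeated addition: build up to 10P.
2P: tangent at (3, 2): λ = (3·3² + 5)/(2·2) ≡ 4/4. 4⁻¹ ≡ 2 (mod 7), so λ ≡ 4·2 ≡ 1.
  x = λ² - 3 - 3 = 1 - 6 ≡ 2; y = λ·(3 - 2) - 2 ≡ 6. → (2, 6)
3P: (2, 6) + (3, 2). λ = (2 - 6)/(3 - 2) ≡ 3/1 mod 7. 1⁻¹ ≡ 1 (mod 7), so λ ≡ 3.
  x = λ² - 2 - 3 = 9 - 5 ≡ 4; y = λ·(2 - 4) - 6 ≡ 2. → (4, 2)
4P: (4, 2) + (3, 2). λ = (2 - 2)/(3 - 4) ≡ 0/6 mod 7. 6⁻¹ ≡ 6 (mod 7) since 6·6 = 36 ≡ 1, so λ ≡ 0.
  x = λ² - 4 - 3 = 0 - 7 ≡ 0; y = λ·(4 - 0) - 2 ≡ 5. → (0, 5)
5P: (0, 5) + (3, 2). λ = (2 - 5)/(3 - 0) ≡ 4/3 mod 7. 3⁻¹ ≡ 5 (mod 7), so λ ≡ 6.
  x = λ² - 0 - 3 = 36 - 3 ≡ 5; y = λ·(0 - 5) - 5 ≡ 0. → (5, 0)
6P: (5, 0) + (3, 2). λ = (2 - 0)/(3 - 5) ≡ 2/5 mod 7. 5⁻¹ ≡ 3 (mod 7), so λ ≡ 6.
  x = λ² - 5 - 3 = 36 - 8 ≡ 0; y = λ·(5 - 0) - 0 ≡ 2. → (0, 2)
7P: (0, 2) + (3, 2). λ = (2 - 2)/(3 - 0) ≡ 0/3 mod 7. 3⁻¹ ≡ 5 (mod 7), so λ ≡ 0.
  x = λ² - 0 - 3 = 0 - 3 ≡ 4; y = λ·(0 - 4) - 2 ≡ 5. → (4, 5)
8P: (4, 5) + (3, 2). λ = (2 - 5)/(3 - 4) ≡ 4/6 mod 7. 6⁻¹ ≡ 6 (mod 7), so λ ≡ 3.
  x = λ² - 4 - 3 = 9 - 7 ≡ 2; y = λ·(4 - 2) - 5 ≡ 1. → (2, 1)
9P: (2, 1) + (3, 2). λ = (2 - 1)/(3 - 2) ≡ 1/1 mod 7. 1⁻¹ ≡ 1 (mod 7) since 1·1 = 1 ≡ 1, so λ ≡ 1.
  x = λ² - 2 - 3 = 1 - 5 ≡ 3; y = λ·(2 - 3) - 1 ≡ 5. → (3, 5)
10P: (3, 5) + (3, 2): same x and y₁ ≡ -y₂, so the sum is ∞.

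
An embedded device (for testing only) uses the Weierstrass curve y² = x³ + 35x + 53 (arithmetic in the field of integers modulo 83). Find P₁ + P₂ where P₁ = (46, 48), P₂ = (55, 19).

(46, 48) + (55, 19). λ = (19 - 48)/(55 - 46) ≡ 54/9 mod 83. 9⁻¹ ≡ 37 (mod 83), so λ ≡ 6.
  x = λ² - 46 - 55 = 36 - 101 ≡ 18; y = λ·(46 - 18) - 48 ≡ 37. → (18, 37)

(18, 37)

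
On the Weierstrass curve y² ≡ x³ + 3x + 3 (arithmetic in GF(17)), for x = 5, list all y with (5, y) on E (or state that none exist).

x³ + 3x + 3 = 143 ≡ 7 (mod 17).
7 is a non-residue mod 17; no y exists.

none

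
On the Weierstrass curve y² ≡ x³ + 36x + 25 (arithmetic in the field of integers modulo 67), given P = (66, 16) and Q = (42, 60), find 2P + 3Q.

(7, 34)

First 2P:
Repeated addition: build up to 2P.
2P: tangent at (66, 16): λ = (3·66² + 36)/(2·16) ≡ 39/32. 32⁻¹ ≡ 44 (mod 67), so λ ≡ 39·44 ≡ 41.
  x = λ² - 66 - 66 = 1681 - 132 ≡ 8; y = λ·(66 - 8) - 16 ≡ 17. → (8, 17)
2P = (8, 17).
Next 3Q:
Repeated addition: build up to 3Q.
2Q: tangent at (42, 60): λ = (3·42² + 36)/(2·60) ≡ 35/53. 53⁻¹ ≡ 43 (mod 67), so λ ≡ 35·43 ≡ 31.
  x = λ² - 42 - 42 = 961 - 84 ≡ 6; y = λ·(42 - 6) - 60 ≡ 51. → (6, 51)
3Q: (6, 51) + (42, 60). λ = (60 - 51)/(42 - 6) ≡ 9/36 mod 67. 36⁻¹ ≡ 54 (mod 67), so λ ≡ 17.
  x = λ² - 6 - 42 = 289 - 48 ≡ 40; y = λ·(6 - 40) - 51 ≡ 41. → (40, 41)
3Q = (40, 41).
Finally 2P + 3Q:
(8, 17) + (40, 41). λ = (41 - 17)/(40 - 8) ≡ 24/32 mod 67. 32⁻¹ ≡ 44 (mod 67), so λ ≡ 51.
  x = λ² - 8 - 40 = 2601 - 48 ≡ 7; y = λ·(8 - 7) - 17 ≡ 34. → (7, 34)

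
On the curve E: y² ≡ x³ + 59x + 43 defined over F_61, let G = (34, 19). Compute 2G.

tangent at (34, 19): λ = (3·34² + 59)/(2·19) ≡ 50/38. 38⁻¹ ≡ 53 (mod 61), so λ ≡ 50·53 ≡ 27.
  x = λ² - 34 - 34 = 729 - 68 ≡ 51; y = λ·(34 - 51) - 19 ≡ 10. → (51, 10)

(51, 10)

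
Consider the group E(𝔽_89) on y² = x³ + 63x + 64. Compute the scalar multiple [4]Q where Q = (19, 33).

(7, 15)

Double-and-add on 4 = (100)₂. Start with Q = (19, 33) for the leading 1-bit.
double: tangent at (19, 33): λ = (3·19² + 63)/(2·33) ≡ 78/66. 66⁻¹ ≡ 58 (mod 89), so λ ≡ 78·58 ≡ 74.
  x = λ² - 19 - 19 = 5476 - 38 ≡ 9; y = λ·(19 - 9) - 33 ≡ 84. → (9, 84)
double: tangent at (9, 84): λ = (3·9² + 63)/(2·84) ≡ 39/79. 79⁻¹ ≡ 80 (mod 89) since 79·80 = 6320 ≡ 1, so λ ≡ 39·80 ≡ 5.
  x = λ² - 9 - 9 = 25 - 18 ≡ 7; y = λ·(9 - 7) - 84 ≡ 15. → (7, 15)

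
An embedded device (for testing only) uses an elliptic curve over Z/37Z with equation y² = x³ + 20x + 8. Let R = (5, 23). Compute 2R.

tangent at (5, 23): λ = (3·5² + 20)/(2·23) ≡ 21/9. 9⁻¹ ≡ 33 (mod 37), so λ ≡ 21·33 ≡ 27.
  x = λ² - 5 - 5 = 729 - 10 ≡ 16; y = λ·(5 - 16) - 23 ≡ 13. → (16, 13)

(16, 13)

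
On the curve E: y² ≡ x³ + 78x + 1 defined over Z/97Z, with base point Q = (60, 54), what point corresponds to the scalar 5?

Repeated addition: build up to 5Q.
2Q: tangent at (60, 54): λ = (3·60² + 78)/(2·54) ≡ 14/11. 11⁻¹ ≡ 53 (mod 97), so λ ≡ 14·53 ≡ 63.
  x = λ² - 60 - 60 = 3969 - 120 ≡ 66; y = λ·(60 - 66) - 54 ≡ 53. → (66, 53)
3Q: (66, 53) + (60, 54). λ = (54 - 53)/(60 - 66) ≡ 1/91 mod 97. 91⁻¹ ≡ 16 (mod 97) since 91·16 = 1456 ≡ 1, so λ ≡ 16.
  x = λ² - 66 - 60 = 256 - 126 ≡ 33; y = λ·(66 - 33) - 53 ≡ 87. → (33, 87)
4Q: (33, 87) + (60, 54). λ = (54 - 87)/(60 - 33) ≡ 64/27 mod 97. 27⁻¹ ≡ 18 (mod 97) since 27·18 = 486 ≡ 1, so λ ≡ 85.
  x = λ² - 33 - 60 = 7225 - 93 ≡ 51; y = λ·(33 - 51) - 87 ≡ 32. → (51, 32)
5Q: (51, 32) + (60, 54). λ = (54 - 32)/(60 - 51) ≡ 22/9 mod 97. 9⁻¹ ≡ 54 (mod 97), so λ ≡ 24.
  x = λ² - 51 - 60 = 576 - 111 ≡ 77; y = λ·(51 - 77) - 32 ≡ 23. → (77, 23)

(77, 23)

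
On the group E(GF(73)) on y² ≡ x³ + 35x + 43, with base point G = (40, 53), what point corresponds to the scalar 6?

(54, 44)

Repeated addition: build up to 6G.
2G: tangent at (40, 53): λ = (3·40² + 35)/(2·53) ≡ 17/33. 33⁻¹ ≡ 31 (mod 73), so λ ≡ 17·31 ≡ 16.
  x = λ² - 40 - 40 = 256 - 80 ≡ 30; y = λ·(40 - 30) - 53 ≡ 34. → (30, 34)
3G: (30, 34) + (40, 53). λ = (53 - 34)/(40 - 30) ≡ 19/10 mod 73. 10⁻¹ ≡ 22 (mod 73) since 10·22 = 220 ≡ 1, so λ ≡ 53.
  x = λ² - 30 - 40 = 2809 - 70 ≡ 38; y = λ·(30 - 38) - 34 ≡ 53. → (38, 53)
4G: (38, 53) + (40, 53). λ = (53 - 53)/(40 - 38) ≡ 0/2 mod 73. 2⁻¹ ≡ 37 (mod 73), so λ ≡ 0.
  x = λ² - 38 - 40 = 0 - 78 ≡ 68; y = λ·(38 - 68) - 53 ≡ 20. → (68, 20)
5G: (68, 20) + (40, 53). λ = (53 - 20)/(40 - 68) ≡ 33/45 mod 73. 45⁻¹ ≡ 13 (mod 73) since 45·13 = 585 ≡ 1, so λ ≡ 64.
  x = λ² - 68 - 40 = 4096 - 108 ≡ 46; y = λ·(68 - 46) - 20 ≡ 1. → (46, 1)
6G: (46, 1) + (40, 53). λ = (53 - 1)/(40 - 46) ≡ 52/67 mod 73. 67⁻¹ ≡ 12 (mod 73), so λ ≡ 40.
  x = λ² - 46 - 40 = 1600 - 86 ≡ 54; y = λ·(46 - 54) - 1 ≡ 44. → (54, 44)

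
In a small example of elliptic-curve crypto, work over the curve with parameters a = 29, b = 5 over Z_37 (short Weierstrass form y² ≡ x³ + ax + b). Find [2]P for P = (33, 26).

(11, 8)

tangent at (33, 26): λ = (3·33² + 29)/(2·26) ≡ 3/15. 15⁻¹ ≡ 5 (mod 37), so λ ≡ 3·5 ≡ 15.
  x = λ² - 33 - 33 = 225 - 66 ≡ 11; y = λ·(33 - 11) - 26 ≡ 8. → (11, 8)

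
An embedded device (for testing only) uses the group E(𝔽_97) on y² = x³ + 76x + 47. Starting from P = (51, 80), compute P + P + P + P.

(10, 62)

Double-and-add on 4 = (100)₂. Start with P = (51, 80) for the leading 1-bit.
double: tangent at (51, 80): λ = (3·51² + 76)/(2·80) ≡ 22/63. 63⁻¹ ≡ 77 (mod 97) since 63·77 = 4851 ≡ 1, so λ ≡ 22·77 ≡ 45.
  x = λ² - 51 - 51 = 2025 - 102 ≡ 80; y = λ·(51 - 80) - 80 ≡ 70. → (80, 70)
double: tangent at (80, 70): λ = (3·80² + 76)/(2·70) ≡ 70/43. 43⁻¹ ≡ 88 (mod 97), so λ ≡ 70·88 ≡ 49.
  x = λ² - 80 - 80 = 2401 - 160 ≡ 10; y = λ·(80 - 10) - 70 ≡ 62. → (10, 62)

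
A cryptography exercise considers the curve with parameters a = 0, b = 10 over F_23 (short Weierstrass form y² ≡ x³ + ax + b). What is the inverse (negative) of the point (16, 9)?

-(16, 9) = (16, -9 mod 23) = (16, 14).

(16, 14)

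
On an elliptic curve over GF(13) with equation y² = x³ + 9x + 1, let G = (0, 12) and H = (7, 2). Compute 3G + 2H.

First 3G:
Repeated addition: build up to 3G.
2G: tangent at (0, 12): λ = (3·0² + 9)/(2·12) ≡ 9/11. 11⁻¹ ≡ 6 (mod 13), so λ ≡ 9·6 ≡ 2.
  x = λ² - 0 - 0 = 4 - 0 ≡ 4; y = λ·(0 - 4) - 12 ≡ 6. → (4, 6)
3G: (4, 6) + (0, 12). λ = (12 - 6)/(0 - 4) ≡ 6/9 mod 13. 9⁻¹ ≡ 3 (mod 13), so λ ≡ 5.
  x = λ² - 4 - 0 = 25 - 4 ≡ 8; y = λ·(4 - 8) - 6 ≡ 0. → (8, 0)
3G = (8, 0).
Next 2H:
Repeated addition: build up to 2H.
2H: tangent at (7, 2): λ = (3·7² + 9)/(2·2) ≡ 0/4. 4⁻¹ ≡ 10 (mod 13) since 4·10 = 40 ≡ 1, so λ ≡ 0·10 ≡ 0.
  x = λ² - 7 - 7 = 0 - 14 ≡ 12; y = λ·(7 - 12) - 2 ≡ 11. → (12, 11)
2H = (12, 11).
Finally 3G + 2H:
(8, 0) + (12, 11). λ = (11 - 0)/(12 - 8) ≡ 11/4 mod 13. 4⁻¹ ≡ 10 (mod 13) since 4·10 = 40 ≡ 1, so λ ≡ 6.
  x = λ² - 8 - 12 = 36 - 20 ≡ 3; y = λ·(8 - 3) - 0 ≡ 4. → (3, 4)

(3, 4)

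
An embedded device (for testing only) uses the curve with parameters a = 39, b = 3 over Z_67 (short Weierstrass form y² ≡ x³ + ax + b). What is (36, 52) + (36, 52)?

tangent at (36, 52): λ = (3·36² + 39)/(2·52) ≡ 41/37. 37⁻¹ ≡ 29 (mod 67) since 37·29 = 1073 ≡ 1, so λ ≡ 41·29 ≡ 50.
  x = λ² - 36 - 36 = 2500 - 72 ≡ 16; y = λ·(36 - 16) - 52 ≡ 10. → (16, 10)

(16, 10)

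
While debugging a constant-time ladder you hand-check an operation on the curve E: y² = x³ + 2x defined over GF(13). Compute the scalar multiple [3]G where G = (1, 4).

Repeated addition: build up to 3G.
2G: tangent at (1, 4): λ = (3·1² + 2)/(2·4) ≡ 5/8. 8⁻¹ ≡ 5 (mod 13), so λ ≡ 5·5 ≡ 12.
  x = λ² - 1 - 1 = 144 - 2 ≡ 12; y = λ·(1 - 12) - 4 ≡ 7. → (12, 7)
3G: (12, 7) + (1, 4). λ = (4 - 7)/(1 - 12) ≡ 10/2 mod 13. 2⁻¹ ≡ 7 (mod 13), so λ ≡ 5.
  x = λ² - 12 - 1 = 25 - 13 ≡ 12; y = λ·(12 - 12) - 7 ≡ 6. → (12, 6)

(12, 6)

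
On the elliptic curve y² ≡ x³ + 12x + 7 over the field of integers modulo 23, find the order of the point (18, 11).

2P: tangent at (18, 11): λ = (3·18² + 12)/(2·11) ≡ 18/22. 22⁻¹ ≡ 22 (mod 23), so λ ≡ 18·22 ≡ 5.
  x = λ² - 18 - 18 = 25 - 36 ≡ 12; y = λ·(18 - 12) - 11 ≡ 19. → (12, 19)
3P: (12, 19) + (18, 11). λ = (11 - 19)/(18 - 12) ≡ 15/6 mod 23. 6⁻¹ ≡ 4 (mod 23), so λ ≡ 14.
  x = λ² - 12 - 18 = 196 - 30 ≡ 5; y = λ·(12 - 5) - 19 ≡ 10. → (5, 10)
4P: (5, 10) + (18, 11). λ = (11 - 10)/(18 - 5) ≡ 1/13 mod 23. 13⁻¹ ≡ 16 (mod 23), so λ ≡ 16.
  x = λ² - 5 - 18 = 256 - 23 ≡ 3; y = λ·(5 - 3) - 10 ≡ 22. → (3, 22)
5P: (3, 22) + (18, 11). λ = (11 - 22)/(18 - 3) ≡ 12/15 mod 23. 15⁻¹ ≡ 20 (mod 23), so λ ≡ 10.
  x = λ² - 3 - 18 = 100 - 21 ≡ 10; y = λ·(3 - 10) - 22 ≡ 0. → (10, 0)
6P: (10, 0) + (18, 11). λ = (11 - 0)/(18 - 10) ≡ 11/8 mod 23. 8⁻¹ ≡ 3 (mod 23), so λ ≡ 10.
  x = λ² - 10 - 18 = 100 - 28 ≡ 3; y = λ·(10 - 3) - 0 ≡ 1. → (3, 1)
7P: (3, 1) + (18, 11). λ = (11 - 1)/(18 - 3) ≡ 10/15 mod 23. 15⁻¹ ≡ 20 (mod 23), so λ ≡ 16.
  x = λ² - 3 - 18 = 256 - 21 ≡ 5; y = λ·(3 - 5) - 1 ≡ 13. → (5, 13)
8P: (5, 13) + (18, 11). λ = (11 - 13)/(18 - 5) ≡ 21/13 mod 23. 13⁻¹ ≡ 16 (mod 23) since 13·16 = 208 ≡ 1, so λ ≡ 14.
  x = λ² - 5 - 18 = 196 - 23 ≡ 12; y = λ·(5 - 12) - 13 ≡ 4. → (12, 4)
9P: (12, 4) + (18, 11). λ = (11 - 4)/(18 - 12) ≡ 7/6 mod 23. 6⁻¹ ≡ 4 (mod 23), so λ ≡ 5.
  x = λ² - 12 - 18 = 25 - 30 ≡ 18; y = λ·(12 - 18) - 4 ≡ 12. → (18, 12)
10P: (18, 12) + (18, 11): same x and y₁ ≡ -y₂, so the sum is O.
10P = O, so the order is 10.

10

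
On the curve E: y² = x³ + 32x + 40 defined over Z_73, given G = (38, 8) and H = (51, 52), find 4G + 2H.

First 4G:
Repeated addition: build up to 4G.
2G: tangent at (38, 8): λ = (3·38² + 32)/(2·8) ≡ 57/16. 16⁻¹ ≡ 32 (mod 73) since 16·32 = 512 ≡ 1, so λ ≡ 57·32 ≡ 72.
  x = λ² - 38 - 38 = 5184 - 76 ≡ 71; y = λ·(38 - 71) - 8 ≡ 25. → (71, 25)
3G: (71, 25) + (38, 8). λ = (8 - 25)/(38 - 71) ≡ 56/40 mod 73. 40⁻¹ ≡ 42 (mod 73) since 40·42 = 1680 ≡ 1, so λ ≡ 16.
  x = λ² - 71 - 38 = 256 - 109 ≡ 1; y = λ·(71 - 1) - 25 ≡ 0. → (1, 0)
4G: (1, 0) + (38, 8). λ = (8 - 0)/(38 - 1) ≡ 8/37 mod 73. 37⁻¹ ≡ 2 (mod 73), so λ ≡ 16.
  x = λ² - 1 - 38 = 256 - 39 ≡ 71; y = λ·(1 - 71) - 0 ≡ 48. → (71, 48)
4G = (71, 48).
Next 2H:
Repeated addition: build up to 2H.
2H: tangent at (51, 52): λ = (3·51² + 32)/(2·52) ≡ 24/31. 31⁻¹ ≡ 33 (mod 73), so λ ≡ 24·33 ≡ 62.
  x = λ² - 51 - 51 = 3844 - 102 ≡ 19; y = λ·(51 - 19) - 52 ≡ 34. → (19, 34)
2H = (19, 34).
Finally 4G + 2H:
(71, 48) + (19, 34). λ = (34 - 48)/(19 - 71) ≡ 59/21 mod 73. 21⁻¹ ≡ 7 (mod 73) since 21·7 = 147 ≡ 1, so λ ≡ 48.
  x = λ² - 71 - 19 = 2304 - 90 ≡ 24; y = λ·(71 - 24) - 48 ≡ 18. → (24, 18)

(24, 18)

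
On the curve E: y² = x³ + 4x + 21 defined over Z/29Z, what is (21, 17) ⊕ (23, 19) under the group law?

(15, 18)

(21, 17) + (23, 19). λ = (19 - 17)/(23 - 21) ≡ 2/2 mod 29. 2⁻¹ ≡ 15 (mod 29) since 2·15 = 30 ≡ 1, so λ ≡ 1.
  x = λ² - 21 - 23 = 1 - 44 ≡ 15; y = λ·(21 - 15) - 17 ≡ 18. → (15, 18)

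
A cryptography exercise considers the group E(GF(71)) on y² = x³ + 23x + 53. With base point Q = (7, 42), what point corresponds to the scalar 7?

(40, 47)

Repeated addition: build up to 7Q.
2Q: tangent at (7, 42): λ = (3·7² + 23)/(2·42) ≡ 28/13. 13⁻¹ ≡ 11 (mod 71), so λ ≡ 28·11 ≡ 24.
  x = λ² - 7 - 7 = 576 - 14 ≡ 65; y = λ·(7 - 65) - 42 ≡ 57. → (65, 57)
3Q: (65, 57) + (7, 42). λ = (42 - 57)/(7 - 65) ≡ 56/13 mod 71. 13⁻¹ ≡ 11 (mod 71), so λ ≡ 48.
  x = λ² - 65 - 7 = 2304 - 72 ≡ 31; y = λ·(65 - 31) - 57 ≡ 13. → (31, 13)
4Q: (31, 13) + (7, 42). λ = (42 - 13)/(7 - 31) ≡ 29/47 mod 71. 47⁻¹ ≡ 68 (mod 71) since 47·68 = 3196 ≡ 1, so λ ≡ 55.
  x = λ² - 31 - 7 = 3025 - 38 ≡ 5; y = λ·(31 - 5) - 13 ≡ 68. → (5, 68)
5Q: (5, 68) + (7, 42). λ = (42 - 68)/(7 - 5) ≡ 45/2 mod 71. 2⁻¹ ≡ 36 (mod 71), so λ ≡ 58.
  x = λ² - 5 - 7 = 3364 - 12 ≡ 15; y = λ·(5 - 15) - 68 ≡ 62. → (15, 62)
6Q: (15, 62) + (7, 42). λ = (42 - 62)/(7 - 15) ≡ 51/63 mod 71. 63⁻¹ ≡ 62 (mod 71) since 63·62 = 3906 ≡ 1, so λ ≡ 38.
  x = λ² - 15 - 7 = 1444 - 22 ≡ 2; y = λ·(15 - 2) - 62 ≡ 6. → (2, 6)
7Q: (2, 6) + (7, 42). λ = (42 - 6)/(7 - 2) ≡ 36/5 mod 71. 5⁻¹ ≡ 57 (mod 71) since 5·57 = 285 ≡ 1, so λ ≡ 64.
  x = λ² - 2 - 7 = 4096 - 9 ≡ 40; y = λ·(2 - 40) - 6 ≡ 47. → (40, 47)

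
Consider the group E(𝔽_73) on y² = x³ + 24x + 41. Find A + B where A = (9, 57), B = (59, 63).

(9, 57) + (59, 63). λ = (63 - 57)/(59 - 9) ≡ 6/50 mod 73. 50⁻¹ ≡ 19 (mod 73), so λ ≡ 41.
  x = λ² - 9 - 59 = 1681 - 68 ≡ 7; y = λ·(9 - 7) - 57 ≡ 25. → (7, 25)

(7, 25)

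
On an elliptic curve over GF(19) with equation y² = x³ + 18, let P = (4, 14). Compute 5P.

(13, 7)

Double-and-add on 5 = (101)₂. Start with P = (4, 14) for the leading 1-bit.
double: tangent at (4, 14): λ = (3·4² + 0)/(2·14) ≡ 10/9. 9⁻¹ ≡ 17 (mod 19) since 9·17 = 153 ≡ 1, so λ ≡ 10·17 ≡ 18.
  x = λ² - 4 - 4 = 324 - 8 ≡ 12; y = λ·(4 - 12) - 14 ≡ 13. → (12, 13)
double: tangent at (12, 13): λ = (3·12² + 0)/(2·13) ≡ 14/7. 7⁻¹ ≡ 11 (mod 19), so λ ≡ 14·11 ≡ 2.
  x = λ² - 12 - 12 = 4 - 24 ≡ 18; y = λ·(12 - 18) - 13 ≡ 13. → (18, 13)
add P: (18, 13) + (4, 14). λ = (14 - 13)/(4 - 18) ≡ 1/5 mod 19. 5⁻¹ ≡ 4 (mod 19) since 5·4 = 20 ≡ 1, so λ ≡ 4.
  x = λ² - 18 - 4 = 16 - 22 ≡ 13; y = λ·(18 - 13) - 13 ≡ 7. → (13, 7)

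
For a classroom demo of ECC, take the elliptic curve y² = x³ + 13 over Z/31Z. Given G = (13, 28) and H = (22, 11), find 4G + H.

First 4G:
Double-and-add on 4 = (100)₂. Start with G = (13, 28) for the leading 1-bit.
double: tangent at (13, 28): λ = (3·13² + 0)/(2·28) ≡ 11/25. 25⁻¹ ≡ 5 (mod 31) since 25·5 = 125 ≡ 1, so λ ≡ 11·5 ≡ 24.
  x = λ² - 13 - 13 = 576 - 26 ≡ 23; y = λ·(13 - 23) - 28 ≡ 11. → (23, 11)
double: tangent at (23, 11): λ = (3·23² + 0)/(2·11) ≡ 6/22. 22⁻¹ ≡ 24 (mod 31), so λ ≡ 6·24 ≡ 20.
  x = λ² - 23 - 23 = 400 - 46 ≡ 13; y = λ·(23 - 13) - 11 ≡ 3. → (13, 3)
4G = (13, 3).
Finally 4G + H:
(13, 3) + (22, 11). λ = (11 - 3)/(22 - 13) ≡ 8/9 mod 31. 9⁻¹ ≡ 7 (mod 31), so λ ≡ 25.
  x = λ² - 13 - 22 = 625 - 35 ≡ 1; y = λ·(13 - 1) - 3 ≡ 18. → (1, 18)

(1, 18)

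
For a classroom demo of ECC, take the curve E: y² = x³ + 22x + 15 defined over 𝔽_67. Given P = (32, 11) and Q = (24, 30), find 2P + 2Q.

(28, 65)

First 2P:
Repeated addition: build up to 2P.
2P: tangent at (32, 11): λ = (3·32² + 22)/(2·11) ≡ 12/22. 22⁻¹ ≡ 64 (mod 67), so λ ≡ 12·64 ≡ 31.
  x = λ² - 32 - 32 = 961 - 64 ≡ 26; y = λ·(32 - 26) - 11 ≡ 41. → (26, 41)
2P = (26, 41).
Next 2Q:
Repeated addition: build up to 2Q.
2Q: tangent at (24, 30): λ = (3·24² + 22)/(2·30) ≡ 8/60. 60⁻¹ ≡ 19 (mod 67), so λ ≡ 8·19 ≡ 18.
  x = λ² - 24 - 24 = 324 - 48 ≡ 8; y = λ·(24 - 8) - 30 ≡ 57. → (8, 57)
2Q = (8, 57).
Finally 2P + 2Q:
(26, 41) + (8, 57). λ = (57 - 41)/(8 - 26) ≡ 16/49 mod 67. 49⁻¹ ≡ 26 (mod 67) since 49·26 = 1274 ≡ 1, so λ ≡ 14.
  x = λ² - 26 - 8 = 196 - 34 ≡ 28; y = λ·(26 - 28) - 41 ≡ 65. → (28, 65)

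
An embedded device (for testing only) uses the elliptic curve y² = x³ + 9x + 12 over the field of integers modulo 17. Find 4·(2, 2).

Write P = (2, 2).
Double-and-add on 4 = (100)₂. Start with P = (2, 2) for the leading 1-bit.
double: tangent at (2, 2): λ = (3·2² + 9)/(2·2) ≡ 4/4. 4⁻¹ ≡ 13 (mod 17), so λ ≡ 4·13 ≡ 1.
  x = λ² - 2 - 2 = 1 - 4 ≡ 14; y = λ·(2 - 14) - 2 ≡ 3. → (14, 3)
double: tangent at (14, 3): λ = (3·14² + 9)/(2·3) ≡ 2/6. 6⁻¹ ≡ 3 (mod 17), so λ ≡ 2·3 ≡ 6.
  x = λ² - 14 - 14 = 36 - 28 ≡ 8; y = λ·(14 - 8) - 3 ≡ 16. → (8, 16)

(8, 16)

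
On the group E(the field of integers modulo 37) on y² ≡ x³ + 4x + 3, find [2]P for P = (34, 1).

(15, 16)

tangent at (34, 1): λ = (3·34² + 4)/(2·1) ≡ 31/2. 2⁻¹ ≡ 19 (mod 37), so λ ≡ 31·19 ≡ 34.
  x = λ² - 34 - 34 = 1156 - 68 ≡ 15; y = λ·(34 - 15) - 1 ≡ 16. → (15, 16)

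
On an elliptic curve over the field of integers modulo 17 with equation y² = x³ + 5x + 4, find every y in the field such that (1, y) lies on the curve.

none

x³ + 5x + 4 = 10 ≡ 10 (mod 17).
10 is a non-residue mod 17; no y exists.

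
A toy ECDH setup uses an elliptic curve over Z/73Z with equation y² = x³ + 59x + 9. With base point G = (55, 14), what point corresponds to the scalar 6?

Double-and-add on 6 = (110)₂. Start with G = (55, 14) for the leading 1-bit.
double: tangent at (55, 14): λ = (3·55² + 59)/(2·14) ≡ 9/28. 28⁻¹ ≡ 60 (mod 73), so λ ≡ 9·60 ≡ 29.
  x = λ² - 55 - 55 = 841 - 110 ≡ 1; y = λ·(55 - 1) - 14 ≡ 19. → (1, 19)
add G: (1, 19) + (55, 14). λ = (14 - 19)/(55 - 1) ≡ 68/54 mod 73. 54⁻¹ ≡ 23 (mod 73), so λ ≡ 31.
  x = λ² - 1 - 55 = 961 - 56 ≡ 29; y = λ·(1 - 29) - 19 ≡ 62. → (29, 62)
double: tangent at (29, 62): λ = (3·29² + 59)/(2·62) ≡ 27/51. 51⁻¹ ≡ 63 (mod 73) since 51·63 = 3213 ≡ 1, so λ ≡ 27·63 ≡ 22.
  x = λ² - 29 - 29 = 484 - 58 ≡ 61; y = λ·(29 - 61) - 62 ≡ 37. → (61, 37)

(61, 37)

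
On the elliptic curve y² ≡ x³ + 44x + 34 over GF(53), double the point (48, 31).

(52, 28)

tangent at (48, 31): λ = (3·48² + 44)/(2·31) ≡ 13/9. 9⁻¹ ≡ 6 (mod 53), so λ ≡ 13·6 ≡ 25.
  x = λ² - 48 - 48 = 625 - 96 ≡ 52; y = λ·(48 - 52) - 31 ≡ 28. → (52, 28)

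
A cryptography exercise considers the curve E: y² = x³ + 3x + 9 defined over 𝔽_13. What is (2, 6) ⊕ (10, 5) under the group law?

(0, 10)

(2, 6) + (10, 5). λ = (5 - 6)/(10 - 2) ≡ 12/8 mod 13. 8⁻¹ ≡ 5 (mod 13) since 8·5 = 40 ≡ 1, so λ ≡ 8.
  x = λ² - 2 - 10 = 64 - 12 ≡ 0; y = λ·(2 - 0) - 6 ≡ 10. → (0, 10)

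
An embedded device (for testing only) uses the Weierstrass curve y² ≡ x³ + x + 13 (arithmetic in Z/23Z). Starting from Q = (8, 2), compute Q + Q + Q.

(8, 21)

Repeated addition: build up to 3Q.
2Q: tangent at (8, 2): λ = (3·8² + 1)/(2·2) ≡ 9/4. 4⁻¹ ≡ 6 (mod 23) since 4·6 = 24 ≡ 1, so λ ≡ 9·6 ≡ 8.
  x = λ² - 8 - 8 = 64 - 16 ≡ 2; y = λ·(8 - 2) - 2 ≡ 0. → (2, 0)
3Q: (2, 0) + (8, 2). λ = (2 - 0)/(8 - 2) ≡ 2/6 mod 23. 6⁻¹ ≡ 4 (mod 23) since 6·4 = 24 ≡ 1, so λ ≡ 8.
  x = λ² - 2 - 8 = 64 - 10 ≡ 8; y = λ·(2 - 8) - 0 ≡ 21. → (8, 21)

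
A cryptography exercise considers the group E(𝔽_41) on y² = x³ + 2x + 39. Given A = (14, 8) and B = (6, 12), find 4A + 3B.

First 4A:
Double-and-add on 4 = (100)₂. Start with A = (14, 8) for the leading 1-bit.
double: tangent at (14, 8): λ = (3·14² + 2)/(2·8) ≡ 16/16. 16⁻¹ ≡ 18 (mod 41), so λ ≡ 16·18 ≡ 1.
  x = λ² - 14 - 14 = 1 - 28 ≡ 14; y = λ·(14 - 14) - 8 ≡ 33. → (14, 33)
double: tangent at (14, 33): λ = (3·14² + 2)/(2·33) ≡ 16/25. 25⁻¹ ≡ 23 (mod 41), so λ ≡ 16·23 ≡ 40.
  x = λ² - 14 - 14 = 1600 - 28 ≡ 14; y = λ·(14 - 14) - 33 ≡ 8. → (14, 8)
4A = (14, 8).
Next 3B:
Repeated addition: build up to 3B.
2B: tangent at (6, 12): λ = (3·6² + 2)/(2·12) ≡ 28/24. 24⁻¹ ≡ 12 (mod 41), so λ ≡ 28·12 ≡ 8.
  x = λ² - 6 - 6 = 64 - 12 ≡ 11; y = λ·(6 - 11) - 12 ≡ 30. → (11, 30)
3B: (11, 30) + (6, 12). λ = (12 - 30)/(6 - 11) ≡ 23/36 mod 41. 36⁻¹ ≡ 8 (mod 41), so λ ≡ 20.
  x = λ² - 11 - 6 = 400 - 17 ≡ 14; y = λ·(11 - 14) - 30 ≡ 33. → (14, 33)
3B = (14, 33).
Finally 4A + 3B:
(14, 8) + (14, 33): same x and y₁ ≡ -y₂, so the sum is 𝒪.

O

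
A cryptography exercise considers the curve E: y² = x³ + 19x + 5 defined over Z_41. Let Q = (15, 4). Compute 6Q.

Repeated addition: build up to 6Q.
2Q: tangent at (15, 4): λ = (3·15² + 19)/(2·4) ≡ 38/8. 8⁻¹ ≡ 36 (mod 41) since 8·36 = 288 ≡ 1, so λ ≡ 38·36 ≡ 15.
  x = λ² - 15 - 15 = 225 - 30 ≡ 31; y = λ·(15 - 31) - 4 ≡ 2. → (31, 2)
3Q: (31, 2) + (15, 4). λ = (4 - 2)/(15 - 31) ≡ 2/25 mod 41. 25⁻¹ ≡ 23 (mod 41), so λ ≡ 5.
  x = λ² - 31 - 15 = 25 - 46 ≡ 20; y = λ·(31 - 20) - 2 ≡ 12. → (20, 12)
4Q: (20, 12) + (15, 4). λ = (4 - 12)/(15 - 20) ≡ 33/36 mod 41. 36⁻¹ ≡ 8 (mod 41) since 36·8 = 288 ≡ 1, so λ ≡ 18.
  x = λ² - 20 - 15 = 324 - 35 ≡ 2; y = λ·(20 - 2) - 12 ≡ 25. → (2, 25)
5Q: (2, 25) + (15, 4). λ = (4 - 25)/(15 - 2) ≡ 20/13 mod 41. 13⁻¹ ≡ 19 (mod 41) since 13·19 = 247 ≡ 1, so λ ≡ 11.
  x = λ² - 2 - 15 = 121 - 17 ≡ 22; y = λ·(2 - 22) - 25 ≡ 1. → (22, 1)
6Q: (22, 1) + (15, 4). λ = (4 - 1)/(15 - 22) ≡ 3/34 mod 41. 34⁻¹ ≡ 35 (mod 41) since 34·35 = 1190 ≡ 1, so λ ≡ 23.
  x = λ² - 22 - 15 = 529 - 37 ≡ 0; y = λ·(22 - 0) - 1 ≡ 13. → (0, 13)

(0, 13)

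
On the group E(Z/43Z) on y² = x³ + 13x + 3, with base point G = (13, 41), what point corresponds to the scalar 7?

(5, 8)

Repeated addition: build up to 7G.
2G: tangent at (13, 41): λ = (3·13² + 13)/(2·41) ≡ 4/39. 39⁻¹ ≡ 32 (mod 43), so λ ≡ 4·32 ≡ 42.
  x = λ² - 13 - 13 = 1764 - 26 ≡ 18; y = λ·(13 - 18) - 41 ≡ 7. → (18, 7)
3G: (18, 7) + (13, 41). λ = (41 - 7)/(13 - 18) ≡ 34/38 mod 43. 38⁻¹ ≡ 17 (mod 43), so λ ≡ 19.
  x = λ² - 18 - 13 = 361 - 31 ≡ 29; y = λ·(18 - 29) - 7 ≡ 42. → (29, 42)
4G: (29, 42) + (13, 41). λ = (41 - 42)/(13 - 29) ≡ 42/27 mod 43. 27⁻¹ ≡ 8 (mod 43) since 27·8 = 216 ≡ 1, so λ ≡ 35.
  x = λ² - 29 - 13 = 1225 - 42 ≡ 22; y = λ·(29 - 22) - 42 ≡ 31. → (22, 31)
5G: (22, 31) + (13, 41). λ = (41 - 31)/(13 - 22) ≡ 10/34 mod 43. 34⁻¹ ≡ 19 (mod 43) since 34·19 = 646 ≡ 1, so λ ≡ 18.
  x = λ² - 22 - 13 = 324 - 35 ≡ 31; y = λ·(22 - 31) - 31 ≡ 22. → (31, 22)
6G: (31, 22) + (13, 41). λ = (41 - 22)/(13 - 31) ≡ 19/25 mod 43. 25⁻¹ ≡ 31 (mod 43) since 25·31 = 775 ≡ 1, so λ ≡ 30.
  x = λ² - 31 - 13 = 900 - 44 ≡ 39; y = λ·(31 - 39) - 22 ≡ 39. → (39, 39)
7G: (39, 39) + (13, 41). λ = (41 - 39)/(13 - 39) ≡ 2/17 mod 43. 17⁻¹ ≡ 38 (mod 43), so λ ≡ 33.
  x = λ² - 39 - 13 = 1089 - 52 ≡ 5; y = λ·(39 - 5) - 39 ≡ 8. → (5, 8)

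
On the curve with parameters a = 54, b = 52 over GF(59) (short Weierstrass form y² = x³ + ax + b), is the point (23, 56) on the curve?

yes

y² = 56² ≡ 9; x³ + 54x + 52 = 13461 ≡ 9 (mod 59). 9 = 9.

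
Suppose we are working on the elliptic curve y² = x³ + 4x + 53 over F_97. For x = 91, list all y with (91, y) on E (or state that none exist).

x³ + 4x + 53 = 753988 ≡ 7 (mod 97).
7 is a non-residue mod 97; no y exists.

none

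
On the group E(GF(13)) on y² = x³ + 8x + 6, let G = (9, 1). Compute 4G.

(6, 6)

Double-and-add on 4 = (100)₂. Start with G = (9, 1) for the leading 1-bit.
double: tangent at (9, 1): λ = (3·9² + 8)/(2·1) ≡ 4/2. 2⁻¹ ≡ 7 (mod 13) since 2·7 = 14 ≡ 1, so λ ≡ 4·7 ≡ 2.
  x = λ² - 9 - 9 = 4 - 18 ≡ 12; y = λ·(9 - 12) - 1 ≡ 6. → (12, 6)
double: tangent at (12, 6): λ = (3·12² + 8)/(2·6) ≡ 11/12. 12⁻¹ ≡ 12 (mod 13) since 12·12 = 144 ≡ 1, so λ ≡ 11·12 ≡ 2.
  x = λ² - 12 - 12 = 4 - 24 ≡ 6; y = λ·(12 - 6) - 6 ≡ 6. → (6, 6)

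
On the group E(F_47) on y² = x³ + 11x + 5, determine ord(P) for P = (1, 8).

5

2P: tangent at (1, 8): λ = (3·1² + 11)/(2·8) ≡ 14/16. 16⁻¹ ≡ 3 (mod 47) since 16·3 = 48 ≡ 1, so λ ≡ 14·3 ≡ 42.
  x = λ² - 1 - 1 = 1764 - 2 ≡ 23; y = λ·(1 - 23) - 8 ≡ 8. → (23, 8)
3P: (23, 8) + (1, 8). λ = (8 - 8)/(1 - 23) ≡ 0/25 mod 47. 25⁻¹ ≡ 32 (mod 47), so λ ≡ 0.
  x = λ² - 23 - 1 = 0 - 24 ≡ 23; y = λ·(23 - 23) - 8 ≡ 39. → (23, 39)
4P: (23, 39) + (1, 8). λ = (8 - 39)/(1 - 23) ≡ 16/25 mod 47. 25⁻¹ ≡ 32 (mod 47), so λ ≡ 42.
  x = λ² - 23 - 1 = 1764 - 24 ≡ 1; y = λ·(23 - 1) - 39 ≡ 39. → (1, 39)
5P: (1, 39) + (1, 8): same x and y₁ ≡ -y₂, so the sum is ∞.
5P = ∞, so the order is 5.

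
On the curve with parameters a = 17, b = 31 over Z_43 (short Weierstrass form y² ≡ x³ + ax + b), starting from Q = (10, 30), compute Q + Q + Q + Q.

Double-and-add on 4 = (100)₂. Start with Q = (10, 30) for the leading 1-bit.
double: tangent at (10, 30): λ = (3·10² + 17)/(2·30) ≡ 16/17. 17⁻¹ ≡ 38 (mod 43) since 17·38 = 646 ≡ 1, so λ ≡ 16·38 ≡ 6.
  x = λ² - 10 - 10 = 36 - 20 ≡ 16; y = λ·(10 - 16) - 30 ≡ 20. → (16, 20)
double: tangent at (16, 20): λ = (3·16² + 17)/(2·20) ≡ 11/40. 40⁻¹ ≡ 14 (mod 43), so λ ≡ 11·14 ≡ 25.
  x = λ² - 16 - 16 = 625 - 32 ≡ 34; y = λ·(16 - 34) - 20 ≡ 3. → (34, 3)

(34, 3)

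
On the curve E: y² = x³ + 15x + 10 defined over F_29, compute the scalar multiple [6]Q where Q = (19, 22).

(19, 22)

Double-and-add on 6 = (110)₂. Start with Q = (19, 22) for the leading 1-bit.
double: tangent at (19, 22): λ = (3·19² + 15)/(2·22) ≡ 25/15. 15⁻¹ ≡ 2 (mod 29), so λ ≡ 25·2 ≡ 21.
  x = λ² - 19 - 19 = 441 - 38 ≡ 26; y = λ·(19 - 26) - 22 ≡ 5. → (26, 5)
add Q: (26, 5) + (19, 22). λ = (22 - 5)/(19 - 26) ≡ 17/22 mod 29. 22⁻¹ ≡ 4 (mod 29) since 22·4 = 88 ≡ 1, so λ ≡ 10.
  x = λ² - 26 - 19 = 100 - 45 ≡ 26; y = λ·(26 - 26) - 5 ≡ 24. → (26, 24)
double: tangent at (26, 24): λ = (3·26² + 15)/(2·24) ≡ 13/19. 19⁻¹ ≡ 26 (mod 29) since 19·26 = 494 ≡ 1, so λ ≡ 13·26 ≡ 19.
  x = λ² - 26 - 26 = 361 - 52 ≡ 19; y = λ·(26 - 19) - 24 ≡ 22. → (19, 22)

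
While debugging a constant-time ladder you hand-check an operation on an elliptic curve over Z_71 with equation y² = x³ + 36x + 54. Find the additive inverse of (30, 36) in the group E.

-(30, 36) = (30, -36 mod 71) = (30, 35).

(30, 35)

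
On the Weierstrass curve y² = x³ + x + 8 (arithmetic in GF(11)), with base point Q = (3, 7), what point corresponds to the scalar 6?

Double-and-add on 6 = (110)₂. Start with Q = (3, 7) for the leading 1-bit.
double: tangent at (3, 7): λ = (3·3² + 1)/(2·7) ≡ 6/3. 3⁻¹ ≡ 4 (mod 11) since 3·4 = 12 ≡ 1, so λ ≡ 6·4 ≡ 2.
  x = λ² - 3 - 3 = 4 - 6 ≡ 9; y = λ·(3 - 9) - 7 ≡ 3. → (9, 3)
add Q: (9, 3) + (3, 7). λ = (7 - 3)/(3 - 9) ≡ 4/5 mod 11. 5⁻¹ ≡ 9 (mod 11) since 5·9 = 45 ≡ 1, so λ ≡ 3.
  x = λ² - 9 - 3 = 9 - 12 ≡ 8; y = λ·(9 - 8) - 3 ≡ 0. → (8, 0)
double: (8, 0) + (8, 0): same x and y₁ ≡ -y₂, so the sum is O.

O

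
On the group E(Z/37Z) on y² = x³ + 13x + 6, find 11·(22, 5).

(32, 1)

Write Q = (22, 5).
Repeated addition: build up to 11Q.
2Q: tangent at (22, 5): λ = (3·22² + 13)/(2·5) ≡ 22/10. 10⁻¹ ≡ 26 (mod 37), so λ ≡ 22·26 ≡ 17.
  x = λ² - 22 - 22 = 289 - 44 ≡ 23; y = λ·(22 - 23) - 5 ≡ 15. → (23, 15)
3Q: (23, 15) + (22, 5). λ = (5 - 15)/(22 - 23) ≡ 27/36 mod 37. 36⁻¹ ≡ 36 (mod 37), so λ ≡ 10.
  x = λ² - 23 - 22 = 100 - 45 ≡ 18; y = λ·(23 - 18) - 15 ≡ 35. → (18, 35)
4Q: (18, 35) + (22, 5). λ = (5 - 35)/(22 - 18) ≡ 7/4 mod 37. 4⁻¹ ≡ 28 (mod 37) since 4·28 = 112 ≡ 1, so λ ≡ 11.
  x = λ² - 18 - 22 = 121 - 40 ≡ 7; y = λ·(18 - 7) - 35 ≡ 12. → (7, 12)
5Q: (7, 12) + (22, 5). λ = (5 - 12)/(22 - 7) ≡ 30/15 mod 37. 15⁻¹ ≡ 5 (mod 37) since 15·5 = 75 ≡ 1, so λ ≡ 2.
  x = λ² - 7 - 22 = 4 - 29 ≡ 12; y = λ·(7 - 12) - 12 ≡ 15. → (12, 15)
6Q: (12, 15) + (22, 5). λ = (5 - 15)/(22 - 12) ≡ 27/10 mod 37. 10⁻¹ ≡ 26 (mod 37), so λ ≡ 36.
  x = λ² - 12 - 22 = 1296 - 34 ≡ 4; y = λ·(12 - 4) - 15 ≡ 14. → (4, 14)
7Q: (4, 14) + (22, 5). λ = (5 - 14)/(22 - 4) ≡ 28/18 mod 37. 18⁻¹ ≡ 35 (mod 37), so λ ≡ 18.
  x = λ² - 4 - 22 = 324 - 26 ≡ 2; y = λ·(4 - 2) - 14 ≡ 22. → (2, 22)
8Q: (2, 22) + (22, 5). λ = (5 - 22)/(22 - 2) ≡ 20/20 mod 37. 20⁻¹ ≡ 13 (mod 37), so λ ≡ 1.
  x = λ² - 2 - 22 = 1 - 24 ≡ 14; y = λ·(2 - 14) - 22 ≡ 3. → (14, 3)
9Q: (14, 3) + (22, 5). λ = (5 - 3)/(22 - 14) ≡ 2/8 mod 37. 8⁻¹ ≡ 14 (mod 37) since 8·14 = 112 ≡ 1, so λ ≡ 28.
  x = λ² - 14 - 22 = 784 - 36 ≡ 8; y = λ·(14 - 8) - 3 ≡ 17. → (8, 17)
10Q: (8, 17) + (22, 5). λ = (5 - 17)/(22 - 8) ≡ 25/14 mod 37. 14⁻¹ ≡ 8 (mod 37), so λ ≡ 15.
  x = λ² - 8 - 22 = 225 - 30 ≡ 10; y = λ·(8 - 10) - 17 ≡ 27. → (10, 27)
11Q: (10, 27) + (22, 5). λ = (5 - 27)/(22 - 10) ≡ 15/12 mod 37. 12⁻¹ ≡ 34 (mod 37) since 12·34 = 408 ≡ 1, so λ ≡ 29.
  x = λ² - 10 - 22 = 841 - 32 ≡ 32; y = λ·(10 - 32) - 27 ≡ 1. → (32, 1)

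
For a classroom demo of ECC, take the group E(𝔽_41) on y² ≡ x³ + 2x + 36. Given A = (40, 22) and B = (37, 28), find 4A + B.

(31, 0)

First 4A:
Repeated addition: build up to 4A.
2A: tangent at (40, 22): λ = (3·40² + 2)/(2·22) ≡ 5/3. 3⁻¹ ≡ 14 (mod 41) since 3·14 = 42 ≡ 1, so λ ≡ 5·14 ≡ 29.
  x = λ² - 40 - 40 = 841 - 80 ≡ 23; y = λ·(40 - 23) - 22 ≡ 20. → (23, 20)
3A: (23, 20) + (40, 22). λ = (22 - 20)/(40 - 23) ≡ 2/17 mod 41. 17⁻¹ ≡ 29 (mod 41) since 17·29 = 493 ≡ 1, so λ ≡ 17.
  x = λ² - 23 - 40 = 289 - 63 ≡ 21; y = λ·(23 - 21) - 20 ≡ 14. → (21, 14)
4A: (21, 14) + (40, 22). λ = (22 - 14)/(40 - 21) ≡ 8/19 mod 41. 19⁻¹ ≡ 13 (mod 41) since 19·13 = 247 ≡ 1, so λ ≡ 22.
  x = λ² - 21 - 40 = 484 - 61 ≡ 13; y = λ·(21 - 13) - 14 ≡ 39. → (13, 39)
4A = (13, 39).
Finally 4A + B:
(13, 39) + (37, 28). λ = (28 - 39)/(37 - 13) ≡ 30/24 mod 41. 24⁻¹ ≡ 12 (mod 41), so λ ≡ 32.
  x = λ² - 13 - 37 = 1024 - 50 ≡ 31; y = λ·(13 - 31) - 39 ≡ 0. → (31, 0)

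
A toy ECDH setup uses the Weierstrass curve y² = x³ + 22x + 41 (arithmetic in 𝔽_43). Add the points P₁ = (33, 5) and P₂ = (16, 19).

(35, 27)

(33, 5) + (16, 19). λ = (19 - 5)/(16 - 33) ≡ 14/26 mod 43. 26⁻¹ ≡ 5 (mod 43), so λ ≡ 27.
  x = λ² - 33 - 16 = 729 - 49 ≡ 35; y = λ·(33 - 35) - 5 ≡ 27. → (35, 27)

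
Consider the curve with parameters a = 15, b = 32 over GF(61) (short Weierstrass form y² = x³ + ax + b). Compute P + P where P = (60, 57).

(49, 25)

tangent at (60, 57): λ = (3·60² + 15)/(2·57) ≡ 18/53. 53⁻¹ ≡ 38 (mod 61), so λ ≡ 18·38 ≡ 13.
  x = λ² - 60 - 60 = 169 - 120 ≡ 49; y = λ·(60 - 49) - 57 ≡ 25. → (49, 25)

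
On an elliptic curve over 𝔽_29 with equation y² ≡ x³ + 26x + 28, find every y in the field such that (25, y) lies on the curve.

11, 18

x³ + 26x + 28 = 16303 ≡ 5 (mod 29).
Square roots of 5 mod 29: 11 and 18 (since 11² = 121 ≡ 5).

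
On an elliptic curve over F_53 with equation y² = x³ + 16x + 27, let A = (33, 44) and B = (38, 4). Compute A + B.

(33, 44) + (38, 4). λ = (4 - 44)/(38 - 33) ≡ 13/5 mod 53. 5⁻¹ ≡ 32 (mod 53) since 5·32 = 160 ≡ 1, so λ ≡ 45.
  x = λ² - 33 - 38 = 2025 - 71 ≡ 46; y = λ·(33 - 46) - 44 ≡ 7. → (46, 7)

(46, 7)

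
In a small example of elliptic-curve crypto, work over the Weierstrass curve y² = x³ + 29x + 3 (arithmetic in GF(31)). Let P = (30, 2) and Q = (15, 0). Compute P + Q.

(30, 2) + (15, 0). λ = (0 - 2)/(15 - 30) ≡ 29/16 mod 31. 16⁻¹ ≡ 2 (mod 31), so λ ≡ 27.
  x = λ² - 30 - 15 = 729 - 45 ≡ 2; y = λ·(30 - 2) - 2 ≡ 10. → (2, 10)

(2, 10)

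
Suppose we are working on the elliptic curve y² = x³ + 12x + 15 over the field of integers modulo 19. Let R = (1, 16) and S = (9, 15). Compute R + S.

(1, 3)

(1, 16) + (9, 15). λ = (15 - 16)/(9 - 1) ≡ 18/8 mod 19. 8⁻¹ ≡ 12 (mod 19), so λ ≡ 7.
  x = λ² - 1 - 9 = 49 - 10 ≡ 1; y = λ·(1 - 1) - 16 ≡ 3. → (1, 3)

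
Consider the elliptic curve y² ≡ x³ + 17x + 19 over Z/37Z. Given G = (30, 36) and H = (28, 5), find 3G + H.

First 3G:
Repeated addition: build up to 3G.
2G: tangent at (30, 36): λ = (3·30² + 17)/(2·36) ≡ 16/35. 35⁻¹ ≡ 18 (mod 37), so λ ≡ 16·18 ≡ 29.
  x = λ² - 30 - 30 = 841 - 60 ≡ 4; y = λ·(30 - 4) - 36 ≡ 15. → (4, 15)
3G: (4, 15) + (30, 36). λ = (36 - 15)/(30 - 4) ≡ 21/26 mod 37. 26⁻¹ ≡ 10 (mod 37), so λ ≡ 25.
  x = λ² - 4 - 30 = 625 - 34 ≡ 36; y = λ·(4 - 36) - 15 ≡ 36. → (36, 36)
3G = (36, 36).
Finally 3G + H:
(36, 36) + (28, 5). λ = (5 - 36)/(28 - 36) ≡ 6/29 mod 37. 29⁻¹ ≡ 23 (mod 37), so λ ≡ 27.
  x = λ² - 36 - 28 = 729 - 64 ≡ 36; y = λ·(36 - 36) - 36 ≡ 1. → (36, 1)

(36, 1)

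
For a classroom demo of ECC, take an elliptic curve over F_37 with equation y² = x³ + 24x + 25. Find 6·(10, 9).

(25, 28)

Write P = (10, 9).
Double-and-add on 6 = (110)₂. Start with P = (10, 9) for the leading 1-bit.
double: tangent at (10, 9): λ = (3·10² + 24)/(2·9) ≡ 28/18. 18⁻¹ ≡ 35 (mod 37) since 18·35 = 630 ≡ 1, so λ ≡ 28·35 ≡ 18.
  x = λ² - 10 - 10 = 324 - 20 ≡ 8; y = λ·(10 - 8) - 9 ≡ 27. → (8, 27)
add P: (8, 27) + (10, 9). λ = (9 - 27)/(10 - 8) ≡ 19/2 mod 37. 2⁻¹ ≡ 19 (mod 37), so λ ≡ 28.
  x = λ² - 8 - 10 = 784 - 18 ≡ 26; y = λ·(8 - 26) - 27 ≡ 24. → (26, 24)
double: tangent at (26, 24): λ = (3·26² + 24)/(2·24) ≡ 17/11. 11⁻¹ ≡ 27 (mod 37), so λ ≡ 17·27 ≡ 15.
  x = λ² - 26 - 26 = 225 - 52 ≡ 25; y = λ·(26 - 25) - 24 ≡ 28. → (25, 28)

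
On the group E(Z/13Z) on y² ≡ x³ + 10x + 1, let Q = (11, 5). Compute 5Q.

(4, 1)

Double-and-add on 5 = (101)₂. Start with Q = (11, 5) for the leading 1-bit.
double: tangent at (11, 5): λ = (3·11² + 10)/(2·5) ≡ 9/10. 10⁻¹ ≡ 4 (mod 13) since 10·4 = 40 ≡ 1, so λ ≡ 9·4 ≡ 10.
  x = λ² - 11 - 11 = 100 - 22 ≡ 0; y = λ·(11 - 0) - 5 ≡ 1. → (0, 1)
double: tangent at (0, 1): λ = (3·0² + 10)/(2·1) ≡ 10/2. 2⁻¹ ≡ 7 (mod 13), so λ ≡ 10·7 ≡ 5.
  x = λ² - 0 - 0 = 25 - 0 ≡ 12; y = λ·(0 - 12) - 1 ≡ 4. → (12, 4)
add Q: (12, 4) + (11, 5). λ = (5 - 4)/(11 - 12) ≡ 1/12 mod 13. 12⁻¹ ≡ 12 (mod 13), so λ ≡ 12.
  x = λ² - 12 - 11 = 144 - 23 ≡ 4; y = λ·(12 - 4) - 4 ≡ 1. → (4, 1)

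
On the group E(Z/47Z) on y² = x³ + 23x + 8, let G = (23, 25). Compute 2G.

tangent at (23, 25): λ = (3·23² + 23)/(2·25) ≡ 12/3. 3⁻¹ ≡ 16 (mod 47), so λ ≡ 12·16 ≡ 4.
  x = λ² - 23 - 23 = 16 - 46 ≡ 17; y = λ·(23 - 17) - 25 ≡ 46. → (17, 46)

(17, 46)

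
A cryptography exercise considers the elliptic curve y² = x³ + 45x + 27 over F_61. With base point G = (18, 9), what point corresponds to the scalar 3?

(22, 40)

Repeated addition: build up to 3G.
2G: tangent at (18, 9): λ = (3·18² + 45)/(2·9) ≡ 41/18. 18⁻¹ ≡ 17 (mod 61), so λ ≡ 41·17 ≡ 26.
  x = λ² - 18 - 18 = 676 - 36 ≡ 30; y = λ·(18 - 30) - 9 ≡ 45. → (30, 45)
3G: (30, 45) + (18, 9). λ = (9 - 45)/(18 - 30) ≡ 25/49 mod 61. 49⁻¹ ≡ 5 (mod 61), so λ ≡ 3.
  x = λ² - 30 - 18 = 9 - 48 ≡ 22; y = λ·(30 - 22) - 45 ≡ 40. → (22, 40)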